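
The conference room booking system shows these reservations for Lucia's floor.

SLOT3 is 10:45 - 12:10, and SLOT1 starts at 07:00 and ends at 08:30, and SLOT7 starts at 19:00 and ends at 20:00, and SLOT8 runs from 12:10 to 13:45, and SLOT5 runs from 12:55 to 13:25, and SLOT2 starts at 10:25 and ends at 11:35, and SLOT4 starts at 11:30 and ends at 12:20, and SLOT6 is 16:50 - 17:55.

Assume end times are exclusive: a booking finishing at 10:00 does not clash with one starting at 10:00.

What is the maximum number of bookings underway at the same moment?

Sweep the timeline, counting +1 at each start and −1 at each end (ends before starts at a tie):
07:00 start SLOT1 → 1
08:30 end SLOT1 → 0
10:25 start SLOT2 → 1
10:45 start SLOT3 → 2
11:30 start SLOT4 → 3
11:35 end SLOT2 → 2
12:10 end SLOT3 → 1
12:10 start SLOT8 → 2
12:20 end SLOT4 → 1
12:55 start SLOT5 → 2
13:25 end SLOT5 → 1
13:45 end SLOT8 → 0
16:50 start SLOT6 → 1
17:55 end SLOT6 → 0
19:00 start SLOT7 → 1
20:00 end SLOT7 → 0
Peak is 3, at 11:30 (SLOT2, SLOT3, SLOT4).

3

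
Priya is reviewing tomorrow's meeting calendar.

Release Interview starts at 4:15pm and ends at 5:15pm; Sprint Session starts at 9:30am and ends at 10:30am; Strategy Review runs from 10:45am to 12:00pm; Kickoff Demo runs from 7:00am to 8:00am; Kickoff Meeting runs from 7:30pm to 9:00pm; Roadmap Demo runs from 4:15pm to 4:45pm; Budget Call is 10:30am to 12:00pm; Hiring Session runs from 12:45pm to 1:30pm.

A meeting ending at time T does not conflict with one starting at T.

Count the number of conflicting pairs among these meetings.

Sorted by start: Kickoff Demo, Sprint Session, Budget Call, Strategy Review, Hiring Session, Release Interview, Roadmap Demo, Kickoff Meeting.
Sprint Session starts after Kickoff Demo ends, so Kickoff Demo has no further overlaps.
Budget Call starts exactly when Sprint Session ends (back-to-back, no overlap), so Sprint Session has no further overlaps.
Strategy Review starts before Budget Call ends → Budget Call and Strategy Review overlap.
Hiring Session starts after Budget Call ends, so Budget Call has no further overlaps.
Hiring Session starts after Strategy Review ends, so Strategy Review has no further overlaps.
Release Interview starts after Hiring Session ends, so Hiring Session has no further overlaps.
Roadmap Demo starts before Release Interview ends → Release Interview and Roadmap Demo overlap.
Kickoff Meeting starts after Release Interview ends.
Kickoff Meeting starts after Roadmap Demo ends.
Overlapping pairs: Budget Call & Strategy Review, Release Interview & Roadmap Demo — 2 in total.

2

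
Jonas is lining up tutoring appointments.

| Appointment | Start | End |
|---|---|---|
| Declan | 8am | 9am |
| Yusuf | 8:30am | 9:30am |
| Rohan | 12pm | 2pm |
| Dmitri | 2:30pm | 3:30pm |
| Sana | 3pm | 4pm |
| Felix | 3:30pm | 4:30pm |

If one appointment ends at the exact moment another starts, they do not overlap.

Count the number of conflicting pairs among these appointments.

3

Sorted by start: Declan, Yusuf, Rohan, Dmitri, Sana, Felix.
Yusuf starts before Declan ends → Declan and Yusuf overlap.
Rohan starts after Declan ends, so Declan has no further overlaps.
Rohan starts after Yusuf ends, so Yusuf has no further overlaps.
Dmitri starts after Rohan ends, so Rohan has no further overlaps.
Sana starts before Dmitri ends → Dmitri and Sana overlap.
Felix starts exactly when Dmitri ends (back-to-back, no overlap).
Felix starts before Sana ends → Sana and Felix overlap.
Overlapping pairs: Declan & Yusuf, Dmitri & Sana, Felix & Sana — 3 in total.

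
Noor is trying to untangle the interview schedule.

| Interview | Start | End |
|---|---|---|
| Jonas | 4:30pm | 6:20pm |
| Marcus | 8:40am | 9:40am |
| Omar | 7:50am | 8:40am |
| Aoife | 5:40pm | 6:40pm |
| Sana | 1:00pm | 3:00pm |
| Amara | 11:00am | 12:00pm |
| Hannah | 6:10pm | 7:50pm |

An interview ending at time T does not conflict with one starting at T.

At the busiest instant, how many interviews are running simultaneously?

Sweep the timeline, counting +1 at each start and −1 at each end (ends before starts at a tie):
7:50am start Omar → 1
8:40am end Omar → 0
8:40am start Marcus → 1
9:40am end Marcus → 0
11:00am start Amara → 1
12:00pm end Amara → 0
1:00pm start Sana → 1
3:00pm end Sana → 0
4:30pm start Jonas → 1
5:40pm start Aoife → 2
6:10pm start Hannah → 3
6:20pm end Jonas → 2
6:40pm end Aoife → 1
7:50pm end Hannah → 0
Peak is 3, at 6:10pm (Aoife, Hannah, Jonas).

3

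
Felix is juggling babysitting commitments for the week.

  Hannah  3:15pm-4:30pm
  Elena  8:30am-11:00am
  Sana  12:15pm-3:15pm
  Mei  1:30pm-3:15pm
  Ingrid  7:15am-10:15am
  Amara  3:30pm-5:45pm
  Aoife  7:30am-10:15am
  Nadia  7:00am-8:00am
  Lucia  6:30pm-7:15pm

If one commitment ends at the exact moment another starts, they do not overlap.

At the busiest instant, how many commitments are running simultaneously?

3

Sort all start/end points and keep a running count:
7:00am start Nadia → 1
7:15am start Ingrid → 2
7:30am start Aoife → 3
8:00am end Nadia → 2
8:30am start Elena → 3
10:15am end Aoife → 2
10:15am end Ingrid → 1
11:00am end Elena → 0
12:15pm start Sana → 1
1:30pm start Mei → 2
3:15pm end Mei → 1
3:15pm end Sana → 0
3:15pm start Hannah → 1
3:30pm start Amara → 2
4:30pm end Hannah → 1
5:45pm end Amara → 0
6:30pm start Lucia → 1
7:15pm end Lucia → 0
Peak is 3, at 7:30am (Aoife, Ingrid, Nadia).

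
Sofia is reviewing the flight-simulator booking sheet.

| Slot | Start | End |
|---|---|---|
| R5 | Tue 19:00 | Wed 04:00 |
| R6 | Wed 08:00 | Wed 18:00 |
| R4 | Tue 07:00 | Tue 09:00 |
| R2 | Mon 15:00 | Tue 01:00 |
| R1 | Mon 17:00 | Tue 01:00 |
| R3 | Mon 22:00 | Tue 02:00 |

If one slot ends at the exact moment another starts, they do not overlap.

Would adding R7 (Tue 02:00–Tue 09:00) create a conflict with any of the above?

R2: ends Tue 01:00 at or before R7 starts Tue 02:00 → clear.
R1: ends Tue 01:00 at or before R7 starts Tue 02:00 → clear.
R3: ends Tue 02:00 at or before R7 starts Tue 02:00 → clear.
R4: starts Tue 07:00 before R7 ends Tue 09:00, and ends Tue 09:00 after R7 starts Tue 02:00 → overlap.
R5: starts Tue 19:00 at or after R7 ends Tue 09:00 → clear.
R6: starts Wed 08:00 at or after R7 ends Tue 09:00 → clear.
R7 overlaps R4.

Yes — it overlaps R4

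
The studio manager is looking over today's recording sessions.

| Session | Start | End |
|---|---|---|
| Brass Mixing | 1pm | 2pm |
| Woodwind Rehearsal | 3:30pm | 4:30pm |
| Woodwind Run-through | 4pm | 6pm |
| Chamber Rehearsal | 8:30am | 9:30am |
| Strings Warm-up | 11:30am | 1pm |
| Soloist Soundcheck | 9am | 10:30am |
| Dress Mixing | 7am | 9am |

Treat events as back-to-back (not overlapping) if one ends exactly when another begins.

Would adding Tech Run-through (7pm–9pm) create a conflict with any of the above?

No — it doesn't clash with anything

Dress Mixing: ends 9am at or before Tech Run-through starts 7pm → clear.
Chamber Rehearsal: ends 9:30am at or before Tech Run-through starts 7pm → clear.
Soloist Soundcheck: ends 10:30am at or before Tech Run-through starts 7pm → clear.
Strings Warm-up: ends 1pm at or before Tech Run-through starts 7pm → clear.
Brass Mixing: ends 2pm at or before Tech Run-through starts 7pm → clear.
Woodwind Rehearsal: ends 4:30pm at or before Tech Run-through starts 7pm → clear.
Woodwind Run-through: ends 6pm at or before Tech Run-through starts 7pm → clear.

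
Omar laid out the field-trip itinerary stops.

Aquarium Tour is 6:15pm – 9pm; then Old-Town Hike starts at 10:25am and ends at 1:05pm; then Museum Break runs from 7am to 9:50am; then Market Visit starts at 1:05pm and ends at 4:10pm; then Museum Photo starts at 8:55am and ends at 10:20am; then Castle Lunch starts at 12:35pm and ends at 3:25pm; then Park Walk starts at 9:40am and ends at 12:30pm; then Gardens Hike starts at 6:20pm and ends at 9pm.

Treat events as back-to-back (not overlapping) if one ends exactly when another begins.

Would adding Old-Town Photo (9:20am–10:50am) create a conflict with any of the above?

Museum Break: starts 7am before Old-Town Photo ends 10:50am, and ends 9:50am after Old-Town Photo starts 9:20am → overlap.
Museum Photo: starts 8:55am before Old-Town Photo ends 10:50am, and ends 10:20am after Old-Town Photo starts 9:20am → overlap.
Park Walk: starts 9:40am before Old-Town Photo ends 10:50am, and ends 12:30pm after Old-Town Photo starts 9:20am → overlap.
Old-Town Hike: starts 10:25am before Old-Town Photo ends 10:50am, and ends 1:05pm after Old-Town Photo starts 9:20am → overlap.
Castle Lunch: starts 12:35pm at or after Old-Town Photo ends 10:50am → clear.
Market Visit: starts 1:05pm at or after Old-Town Photo ends 10:50am → clear.
Aquarium Tour: starts 6:15pm at or after Old-Town Photo ends 10:50am → clear.
Gardens Hike: starts 6:20pm at or after Old-Town Photo ends 10:50am → clear.
Old-Town Photo overlaps Museum Break, Old-Town Hike, Museum Photo, Park Walk.

Yes — it overlaps Museum Break, Museum Photo, Old-Town Hike, Park Walk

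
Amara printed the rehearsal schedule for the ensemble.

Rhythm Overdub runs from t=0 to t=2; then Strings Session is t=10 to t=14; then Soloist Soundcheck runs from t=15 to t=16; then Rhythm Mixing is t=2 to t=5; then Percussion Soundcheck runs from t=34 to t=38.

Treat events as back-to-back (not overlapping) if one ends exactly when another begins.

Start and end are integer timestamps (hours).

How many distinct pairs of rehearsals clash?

0

Sorted by start: Rhythm Overdub, Rhythm Mixing, Strings Session, Soloist Soundcheck, Percussion Soundcheck.
Rhythm Mixing starts exactly when Rhythm Overdub ends (back-to-back, no overlap), so Rhythm Overdub has no further overlaps.
Strings Session starts after Rhythm Mixing ends, so Rhythm Mixing has no further overlaps.
Soloist Soundcheck starts after Strings Session ends, so Strings Session has no further overlaps.
Percussion Soundcheck starts after Soloist Soundcheck ends.
No pair overlaps.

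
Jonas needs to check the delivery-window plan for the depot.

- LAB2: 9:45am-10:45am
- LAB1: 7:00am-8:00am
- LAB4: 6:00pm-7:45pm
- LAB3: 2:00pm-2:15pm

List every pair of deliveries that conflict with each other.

no overlapping pairs

Sorted by start: LAB1, LAB2, LAB3, LAB4.
LAB2 starts after LAB1 ends — done with LAB1.
LAB3 starts after LAB2 ends — done with LAB2.
LAB4 starts after LAB3 ends.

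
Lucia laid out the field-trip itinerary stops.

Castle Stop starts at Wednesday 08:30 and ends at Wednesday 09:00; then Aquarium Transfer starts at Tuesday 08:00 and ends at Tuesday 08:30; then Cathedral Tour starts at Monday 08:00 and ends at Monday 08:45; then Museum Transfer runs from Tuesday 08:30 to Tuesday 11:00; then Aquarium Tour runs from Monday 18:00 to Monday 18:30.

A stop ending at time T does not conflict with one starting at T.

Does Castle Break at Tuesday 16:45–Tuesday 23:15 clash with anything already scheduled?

No — it doesn't clash with anything

Cathedral Tour: ends Monday 08:45 at or before Castle Break starts Tuesday 16:45 → clear.
Aquarium Tour: ends Monday 18:30 at or before Castle Break starts Tuesday 16:45 → clear.
Aquarium Transfer: ends Tuesday 08:30 at or before Castle Break starts Tuesday 16:45 → clear.
Museum Transfer: ends Tuesday 11:00 at or before Castle Break starts Tuesday 16:45 → clear.
Castle Stop: starts Wednesday 08:30 at or after Castle Break ends Tuesday 23:15 → clear.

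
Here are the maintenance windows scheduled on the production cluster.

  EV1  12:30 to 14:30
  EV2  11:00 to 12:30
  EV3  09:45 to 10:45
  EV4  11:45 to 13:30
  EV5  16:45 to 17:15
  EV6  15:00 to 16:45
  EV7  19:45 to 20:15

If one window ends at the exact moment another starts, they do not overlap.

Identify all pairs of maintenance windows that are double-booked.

EV1 & EV4, EV2 & EV4

Sorted by start: EV3, EV2, EV4, EV1, EV6, EV5, EV7.
EV2 starts after EV3 ends, so nothing later overlaps EV3 either.
EV4 starts before EV2 ends → EV2 and EV4 overlap.
EV1 starts exactly when EV2 ends (back-to-back, no overlap), so nothing later overlaps EV2 either.
EV1 starts before EV4 ends → EV4 and EV1 overlap.
EV6 starts after EV4 ends, so nothing later overlaps EV4 either.
EV6 starts after EV1 ends, so nothing later overlaps EV1 either.
EV5 starts exactly when EV6 ends (back-to-back, no overlap), so nothing later overlaps EV6 either.
EV7 starts after EV5 ends.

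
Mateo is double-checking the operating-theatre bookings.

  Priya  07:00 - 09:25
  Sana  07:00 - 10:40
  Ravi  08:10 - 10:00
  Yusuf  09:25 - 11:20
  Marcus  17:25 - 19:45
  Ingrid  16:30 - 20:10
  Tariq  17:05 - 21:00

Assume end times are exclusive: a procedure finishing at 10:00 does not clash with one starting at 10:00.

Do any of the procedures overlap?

Yes

Sorted by start: Priya, Sana, Ravi, Yusuf, Ingrid, Tariq, Marcus.
Sana starts before Priya ends → Priya and Sana overlap.
That's a conflict, so the schedule is not conflict-free.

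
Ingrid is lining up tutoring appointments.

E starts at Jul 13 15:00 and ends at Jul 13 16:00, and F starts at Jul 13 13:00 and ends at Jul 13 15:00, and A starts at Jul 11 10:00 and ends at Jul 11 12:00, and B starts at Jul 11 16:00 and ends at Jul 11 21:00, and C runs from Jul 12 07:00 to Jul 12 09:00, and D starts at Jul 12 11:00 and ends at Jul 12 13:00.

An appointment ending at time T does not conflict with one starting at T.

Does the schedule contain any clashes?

No

Check each pair: they overlap iff neither finishes before the other starts.
Sorted by start: A, B, C, D, F, E.
B starts after A ends; A is clear from here.
C starts after B ends; B is clear from here.
D starts after C ends; C is clear from here.
F starts after D ends; D is clear from here.
E starts exactly when F ends (back-to-back, no overlap).
Every pair is clear; the schedule has no overlaps.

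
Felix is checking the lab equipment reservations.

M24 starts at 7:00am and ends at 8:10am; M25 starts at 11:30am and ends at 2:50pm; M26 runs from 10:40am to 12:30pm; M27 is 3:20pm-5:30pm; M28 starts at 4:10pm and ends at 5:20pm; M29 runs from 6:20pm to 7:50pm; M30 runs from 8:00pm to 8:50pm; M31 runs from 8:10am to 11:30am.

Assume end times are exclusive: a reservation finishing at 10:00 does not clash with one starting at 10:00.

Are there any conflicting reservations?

Two intervals overlap when each starts before the other ends.
Sorted by start: M24, M31, M26, M25, M27, M28, M29, M30.
M31 starts exactly when M24 ends (back-to-back, no overlap) — done with M24.
M26 starts before M31 ends → M31 and M26 overlap.
That's a conflict, so the schedule is not conflict-free.

Yes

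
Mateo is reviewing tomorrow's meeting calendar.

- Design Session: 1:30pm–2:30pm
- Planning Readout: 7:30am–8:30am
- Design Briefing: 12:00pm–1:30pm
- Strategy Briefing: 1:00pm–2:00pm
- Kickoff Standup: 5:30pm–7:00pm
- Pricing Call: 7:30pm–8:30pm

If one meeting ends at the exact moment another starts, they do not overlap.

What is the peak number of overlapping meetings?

Walk through starts and ends in time order (an end at T is processed before a start at T):
7:30am start Planning Readout → 1
8:30am end Planning Readout → 0
12:00pm start Design Briefing → 1
1:00pm start Strategy Briefing → 2
1:30pm end Design Briefing → 1
1:30pm start Design Session → 2
2:00pm end Strategy Briefing → 1
2:30pm end Design Session → 0
5:30pm start Kickoff Standup → 1
7:00pm end Kickoff Standup → 0
7:30pm start Pricing Call → 1
8:30pm end Pricing Call → 0
Peak is 2, at 1:00pm (Design Briefing, Strategy Briefing).

2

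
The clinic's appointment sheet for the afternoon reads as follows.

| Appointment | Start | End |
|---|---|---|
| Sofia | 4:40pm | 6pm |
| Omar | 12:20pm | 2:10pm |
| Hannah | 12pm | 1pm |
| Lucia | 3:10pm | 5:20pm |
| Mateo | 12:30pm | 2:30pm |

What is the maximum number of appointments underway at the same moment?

3

Sweep the timeline, counting +1 at each start and −1 at each end (ends before starts at a tie):
12pm start Hannah → 1
12:20pm start Omar → 2
12:30pm start Mateo → 3
1pm end Hannah → 2
2:10pm end Omar → 1
2:30pm end Mateo → 0
3:10pm start Lucia → 1
4:40pm start Sofia → 2
5:20pm end Lucia → 1
6pm end Sofia → 0
Peak is 3, at 12:30pm (Hannah, Mateo, Omar).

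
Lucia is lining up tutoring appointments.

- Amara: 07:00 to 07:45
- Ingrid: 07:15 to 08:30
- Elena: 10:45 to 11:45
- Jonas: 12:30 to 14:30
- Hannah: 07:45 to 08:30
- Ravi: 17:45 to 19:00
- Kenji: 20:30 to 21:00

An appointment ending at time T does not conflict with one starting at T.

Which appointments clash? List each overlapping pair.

Two intervals overlap when each starts before the other ends.
Sorted by start: Amara, Ingrid, Hannah, Elena, Jonas, Ravi, Kenji.
Ingrid starts before Amara ends → Amara and Ingrid overlap.
Hannah starts exactly when Amara ends (back-to-back, no overlap), so nothing later overlaps Amara either.
Hannah starts before Ingrid ends → Ingrid and Hannah overlap.
Elena starts after Ingrid ends, so nothing later overlaps Ingrid either.
Elena starts after Hannah ends, so nothing later overlaps Hannah either.
Jonas starts after Elena ends, so nothing later overlaps Elena either.
Ravi starts after Jonas ends, so nothing later overlaps Jonas either.
Kenji starts after Ravi ends.

Amara & Ingrid, Hannah & Ingrid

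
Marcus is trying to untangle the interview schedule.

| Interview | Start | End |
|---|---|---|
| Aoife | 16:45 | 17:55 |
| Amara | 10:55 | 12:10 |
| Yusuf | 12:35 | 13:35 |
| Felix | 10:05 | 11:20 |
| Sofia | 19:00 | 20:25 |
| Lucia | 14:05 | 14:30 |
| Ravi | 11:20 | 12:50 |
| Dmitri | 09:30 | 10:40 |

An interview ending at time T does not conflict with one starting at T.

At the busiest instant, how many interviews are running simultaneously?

2

Sort all start/end points and keep a running count:
09:30 start Dmitri → 1
10:05 start Felix → 2
10:40 end Dmitri → 1
10:55 start Amara → 2
11:20 end Felix → 1
11:20 start Ravi → 2
12:10 end Amara → 1
12:35 start Yusuf → 2
12:50 end Ravi → 1
13:35 end Yusuf → 0
14:05 start Lucia → 1
14:30 end Lucia → 0
16:45 start Aoife → 1
17:55 end Aoife → 0
19:00 start Sofia → 1
20:25 end Sofia → 0
Peak is 2, at 10:05 (Dmitri, Felix).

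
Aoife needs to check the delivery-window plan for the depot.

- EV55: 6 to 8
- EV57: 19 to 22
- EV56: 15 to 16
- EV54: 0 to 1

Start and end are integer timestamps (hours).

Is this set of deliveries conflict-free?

Yes

Sorted by start: EV54, EV55, EV56, EV57.
EV55 starts after EV54 ends, so EV54 has no further overlaps.
EV56 starts after EV55 ends, so EV55 has no further overlaps.
EV57 starts after EV56 ends.
Every pair is clear; the schedule has no overlaps.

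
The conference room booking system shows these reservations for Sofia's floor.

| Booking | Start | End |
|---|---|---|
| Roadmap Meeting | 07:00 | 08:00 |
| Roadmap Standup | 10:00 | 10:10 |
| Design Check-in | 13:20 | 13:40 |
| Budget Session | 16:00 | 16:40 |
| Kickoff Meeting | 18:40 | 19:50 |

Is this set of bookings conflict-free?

Sorted by start: Roadmap Meeting, Roadmap Standup, Design Check-in, Budget Session, Kickoff Meeting.
Roadmap Standup starts after Roadmap Meeting ends, so nothing later overlaps Roadmap Meeting either.
Design Check-in starts after Roadmap Standup ends, so nothing later overlaps Roadmap Standup either.
Budget Session starts after Design Check-in ends, so nothing later overlaps Design Check-in either.
Kickoff Meeting starts after Budget Session ends.
Every pair is clear; the schedule has no overlaps.

Yes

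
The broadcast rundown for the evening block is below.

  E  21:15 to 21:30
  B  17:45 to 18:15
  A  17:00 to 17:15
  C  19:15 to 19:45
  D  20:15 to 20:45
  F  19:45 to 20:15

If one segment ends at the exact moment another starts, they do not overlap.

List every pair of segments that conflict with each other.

none

Sorted by start: A, B, C, F, D, E.
B starts after A ends; A is clear from here.
C starts after B ends; B is clear from here.
F starts exactly when C ends (back-to-back, no overlap); C is clear from here.
D starts exactly when F ends (back-to-back, no overlap); F is clear from here.
E starts after D ends.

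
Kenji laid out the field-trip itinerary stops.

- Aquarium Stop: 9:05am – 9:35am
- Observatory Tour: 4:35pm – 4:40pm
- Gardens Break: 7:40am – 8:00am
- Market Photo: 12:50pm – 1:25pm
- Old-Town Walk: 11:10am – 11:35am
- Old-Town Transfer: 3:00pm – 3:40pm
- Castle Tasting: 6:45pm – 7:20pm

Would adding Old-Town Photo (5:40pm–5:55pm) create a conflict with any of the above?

Gardens Break: ends 8:00am at or before Old-Town Photo starts 5:40pm → clear.
Aquarium Stop: ends 9:35am at or before Old-Town Photo starts 5:40pm → clear.
Old-Town Walk: ends 11:35am at or before Old-Town Photo starts 5:40pm → clear.
Market Photo: ends 1:25pm at or before Old-Town Photo starts 5:40pm → clear.
Old-Town Transfer: ends 3:40pm at or before Old-Town Photo starts 5:40pm → clear.
Observatory Tour: ends 4:40pm at or before Old-Town Photo starts 5:40pm → clear.
Castle Tasting: starts 6:45pm at or after Old-Town Photo ends 5:55pm → clear.

No — it doesn't clash with anything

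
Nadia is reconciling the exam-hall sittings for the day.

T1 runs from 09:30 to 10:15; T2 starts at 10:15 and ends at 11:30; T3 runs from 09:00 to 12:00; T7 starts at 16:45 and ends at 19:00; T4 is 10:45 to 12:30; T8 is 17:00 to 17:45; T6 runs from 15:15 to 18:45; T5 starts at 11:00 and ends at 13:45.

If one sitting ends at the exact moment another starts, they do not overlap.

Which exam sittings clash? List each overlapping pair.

T1 & T3, T2 & T3, T2 & T4, T2 & T5, T3 & T4, T3 & T5, T4 & T5, T6 & T7, T6 & T8, T7 & T8

Sorted by start: T3, T1, T2, T4, T5, T6, T7, T8.
T1 starts before T3 ends → T3 and T1 overlap.
T2 starts before T3 ends → T3 and T2 overlap.
T4 starts before T3 ends → T3 and T4 overlap.
T5 starts before T3 ends → T3 and T5 overlap.
T6 starts after T3 ends; T3 is clear from here.
T2 starts exactly when T1 ends (back-to-back, no overlap); T1 is clear from here.
T4 starts before T2 ends → T2 and T4 overlap.
T5 starts before T2 ends → T2 and T5 overlap.
T6 starts after T2 ends; T2 is clear from here.
T5 starts before T4 ends → T4 and T5 overlap.
T6 starts after T4 ends; T4 is clear from here.
T6 starts after T5 ends; T5 is clear from here.
T7 starts before T6 ends → T6 and T7 overlap.
T8 starts before T6 ends → T6 and T8 overlap.
T8 starts before T7 ends → T7 and T8 overlap.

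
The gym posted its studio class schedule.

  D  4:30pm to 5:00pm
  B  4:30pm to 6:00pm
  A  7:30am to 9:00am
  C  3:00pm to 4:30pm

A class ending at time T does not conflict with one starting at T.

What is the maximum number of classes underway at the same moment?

Sort all start/end points and keep a running count:
7:30am start A → 1
9:00am end A → 0
3:00pm start C → 1
4:30pm end C → 0
4:30pm start B → 1
4:30pm start D → 2
5:00pm end D → 1
6:00pm end B → 0
Peak is 2, at 4:30pm (B, D).

2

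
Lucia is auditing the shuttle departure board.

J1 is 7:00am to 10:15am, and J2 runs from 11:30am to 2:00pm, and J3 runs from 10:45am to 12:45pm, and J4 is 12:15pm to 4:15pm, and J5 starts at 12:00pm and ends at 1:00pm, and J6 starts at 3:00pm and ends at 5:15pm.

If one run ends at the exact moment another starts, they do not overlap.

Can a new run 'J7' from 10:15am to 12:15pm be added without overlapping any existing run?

J1: ends 10:15am at or before J7 starts 10:15am → clear.
J3: starts 10:45am before J7 ends 12:15pm, and ends 12:45pm after J7 starts 10:15am → overlap.
J2: starts 11:30am before J7 ends 12:15pm, and ends 2:00pm after J7 starts 10:15am → overlap.
J5: starts 12:00pm before J7 ends 12:15pm, and ends 1:00pm after J7 starts 10:15am → overlap.
J4: starts 12:15pm at or after J7 ends 12:15pm → clear.
J6: starts 3:00pm at or after J7 ends 12:15pm → clear.
J7 overlaps J2, J3, J5.

No — it overlaps J2, J3, J5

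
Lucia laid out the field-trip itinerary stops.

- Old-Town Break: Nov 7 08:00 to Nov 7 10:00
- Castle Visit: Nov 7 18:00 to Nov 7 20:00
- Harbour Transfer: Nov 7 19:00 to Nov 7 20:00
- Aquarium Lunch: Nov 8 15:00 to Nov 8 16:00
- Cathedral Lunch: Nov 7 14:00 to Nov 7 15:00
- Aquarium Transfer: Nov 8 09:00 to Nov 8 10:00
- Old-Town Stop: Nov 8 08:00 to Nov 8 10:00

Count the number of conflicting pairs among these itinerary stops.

Sorted by start: Old-Town Break, Cathedral Lunch, Castle Visit, Harbour Transfer, Old-Town Stop, Aquarium Transfer, Aquarium Lunch.
Cathedral Lunch starts after Old-Town Break ends, so nothing later overlaps Old-Town Break either.
Castle Visit starts after Cathedral Lunch ends, so nothing later overlaps Cathedral Lunch either.
Harbour Transfer starts before Castle Visit ends → Castle Visit and Harbour Transfer overlap.
Old-Town Stop starts after Castle Visit ends, so nothing later overlaps Castle Visit either.
Old-Town Stop starts after Harbour Transfer ends, so nothing later overlaps Harbour Transfer either.
Aquarium Transfer starts before Old-Town Stop ends → Old-Town Stop and Aquarium Transfer overlap.
Aquarium Lunch starts after Old-Town Stop ends.
Aquarium Lunch starts after Aquarium Transfer ends.
Overlapping pairs: Aquarium Transfer & Old-Town Stop, Castle Visit & Harbour Transfer — 2 in total.

2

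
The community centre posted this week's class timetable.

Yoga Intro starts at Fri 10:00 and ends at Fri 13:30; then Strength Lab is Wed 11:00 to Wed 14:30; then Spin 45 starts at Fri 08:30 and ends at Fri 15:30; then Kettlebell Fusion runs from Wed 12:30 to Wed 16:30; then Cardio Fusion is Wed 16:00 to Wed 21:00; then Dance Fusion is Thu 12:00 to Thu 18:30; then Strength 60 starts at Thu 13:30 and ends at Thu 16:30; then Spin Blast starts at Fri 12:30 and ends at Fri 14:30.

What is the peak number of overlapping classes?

3

Sort all start/end points and keep a running count:
Wed 11:00 start Strength Lab → 1
Wed 12:30 start Kettlebell Fusion → 2
Wed 14:30 end Strength Lab → 1
Wed 16:00 start Cardio Fusion → 2
Wed 16:30 end Kettlebell Fusion → 1
Wed 21:00 end Cardio Fusion → 0
Thu 12:00 start Dance Fusion → 1
Thu 13:30 start Strength 60 → 2
Thu 16:30 end Strength 60 → 1
Thu 18:30 end Dance Fusion → 0
Fri 08:30 start Spin 45 → 1
Fri 10:00 start Yoga Intro → 2
Fri 12:30 start Spin Blast → 3
Fri 13:30 end Yoga Intro → 2
Fri 14:30 end Spin Blast → 1
Fri 15:30 end Spin 45 → 0
Peak is 3, at Fri 12:30 (Spin 45, Spin Blast, Yoga Intro).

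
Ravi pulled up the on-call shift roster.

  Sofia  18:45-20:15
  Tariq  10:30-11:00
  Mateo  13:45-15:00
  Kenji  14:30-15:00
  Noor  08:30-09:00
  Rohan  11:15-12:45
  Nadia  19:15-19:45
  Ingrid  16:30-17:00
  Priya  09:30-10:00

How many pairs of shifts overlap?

Sorted by start: Noor, Priya, Tariq, Rohan, Mateo, Kenji, Ingrid, Sofia, Nadia.
Priya starts after Noor ends, so Noor has no further overlaps.
Tariq starts after Priya ends, so Priya has no further overlaps.
Rohan starts after Tariq ends, so Tariq has no further overlaps.
Mateo starts after Rohan ends, so Rohan has no further overlaps.
Kenji starts before Mateo ends → Mateo and Kenji overlap.
Ingrid starts after Mateo ends, so Mateo has no further overlaps.
Ingrid starts after Kenji ends, so Kenji has no further overlaps.
Sofia starts after Ingrid ends, so Ingrid has no further overlaps.
Nadia starts before Sofia ends → Sofia and Nadia overlap.
Overlapping pairs: Kenji & Mateo, Nadia & Sofia — 2 in total.

2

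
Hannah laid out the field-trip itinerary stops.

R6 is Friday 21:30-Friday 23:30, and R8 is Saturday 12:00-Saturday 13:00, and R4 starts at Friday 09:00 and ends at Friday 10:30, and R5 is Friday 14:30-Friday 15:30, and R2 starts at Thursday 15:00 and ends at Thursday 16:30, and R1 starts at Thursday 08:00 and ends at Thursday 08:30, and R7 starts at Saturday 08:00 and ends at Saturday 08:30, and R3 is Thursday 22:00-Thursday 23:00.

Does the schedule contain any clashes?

Sorted by start: R1, R2, R3, R4, R5, R6, R7, R8.
R2 starts after R1 ends, so R1 has no further overlaps.
R3 starts after R2 ends, so R2 has no further overlaps.
R4 starts after R3 ends, so R3 has no further overlaps.
R5 starts after R4 ends, so R4 has no further overlaps.
R6 starts after R5 ends, so R5 has no further overlaps.
R7 starts after R6 ends, so R6 has no further overlaps.
R8 starts after R7 ends.
Every pair is clear; the schedule has no overlaps.

No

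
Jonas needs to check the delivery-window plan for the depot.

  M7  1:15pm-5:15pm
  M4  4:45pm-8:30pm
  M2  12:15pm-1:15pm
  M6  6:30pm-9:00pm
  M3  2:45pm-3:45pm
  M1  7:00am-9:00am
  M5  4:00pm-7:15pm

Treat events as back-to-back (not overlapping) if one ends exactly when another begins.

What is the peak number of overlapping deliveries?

Walk through starts and ends in time order (an end at T is processed before a start at T):
7:00am start M1 → 1
9:00am end M1 → 0
12:15pm start M2 → 1
1:15pm end M2 → 0
1:15pm start M7 → 1
2:45pm start M3 → 2
3:45pm end M3 → 1
4:00pm start M5 → 2
4:45pm start M4 → 3
5:15pm end M7 → 2
6:30pm start M6 → 3
7:15pm end M5 → 2
8:30pm end M4 → 1
9:00pm end M6 → 0
Peak is 3, at 4:45pm (M4, M5, M7).

3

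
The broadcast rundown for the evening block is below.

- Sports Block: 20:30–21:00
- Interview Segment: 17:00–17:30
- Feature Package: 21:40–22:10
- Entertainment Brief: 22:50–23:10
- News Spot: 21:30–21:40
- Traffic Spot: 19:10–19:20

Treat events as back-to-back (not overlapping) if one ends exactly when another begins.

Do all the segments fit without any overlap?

Two intervals overlap when each starts before the other ends.
Sorted by start: Interview Segment, Traffic Spot, Sports Block, News Spot, Feature Package, Entertainment Brief.
Traffic Spot starts after Interview Segment ends, so nothing later overlaps Interview Segment either.
Sports Block starts after Traffic Spot ends, so nothing later overlaps Traffic Spot either.
News Spot starts after Sports Block ends, so nothing later overlaps Sports Block either.
Feature Package starts exactly when News Spot ends (back-to-back, no overlap), so nothing later overlaps News Spot either.
Entertainment Brief starts after Feature Package ends.
Every pair is clear; the schedule has no overlaps.

Yes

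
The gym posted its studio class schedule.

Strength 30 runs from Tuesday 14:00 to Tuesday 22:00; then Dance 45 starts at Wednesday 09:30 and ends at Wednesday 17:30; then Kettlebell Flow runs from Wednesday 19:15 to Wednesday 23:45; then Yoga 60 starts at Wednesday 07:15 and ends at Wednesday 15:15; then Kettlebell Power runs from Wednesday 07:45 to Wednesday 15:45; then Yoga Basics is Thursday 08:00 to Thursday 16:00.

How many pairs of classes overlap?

3

Sorted by start: Strength 30, Yoga 60, Kettlebell Power, Dance 45, Kettlebell Flow, Yoga Basics.
Yoga 60 starts after Strength 30 ends, so nothing later overlaps Strength 30 either.
Kettlebell Power starts before Yoga 60 ends → Yoga 60 and Kettlebell Power overlap.
Dance 45 starts before Yoga 60 ends → Yoga 60 and Dance 45 overlap.
Kettlebell Flow starts after Yoga 60 ends, so nothing later overlaps Yoga 60 either.
Dance 45 starts before Kettlebell Power ends → Kettlebell Power and Dance 45 overlap.
Kettlebell Flow starts after Kettlebell Power ends, so nothing later overlaps Kettlebell Power either.
Kettlebell Flow starts after Dance 45 ends, so nothing later overlaps Dance 45 either.
Yoga Basics starts after Kettlebell Flow ends.
Overlapping pairs: Dance 45 & Kettlebell Power, Dance 45 & Yoga 60, Kettlebell Power & Yoga 60 — 3 in total.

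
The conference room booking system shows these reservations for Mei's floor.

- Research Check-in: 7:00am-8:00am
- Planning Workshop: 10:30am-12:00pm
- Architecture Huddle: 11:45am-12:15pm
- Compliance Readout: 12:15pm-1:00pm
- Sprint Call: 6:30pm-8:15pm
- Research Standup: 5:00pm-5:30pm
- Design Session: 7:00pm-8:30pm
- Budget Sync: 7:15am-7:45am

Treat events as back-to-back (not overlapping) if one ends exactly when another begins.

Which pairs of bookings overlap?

Check each pair: they overlap iff neither finishes before the other starts.
Sorted by start: Research Check-in, Budget Sync, Planning Workshop, Architecture Huddle, Compliance Readout, Research Standup, Sprint Call, Design Session.
Budget Sync starts before Research Check-in ends → Research Check-in and Budget Sync overlap.
Planning Workshop starts after Research Check-in ends, so nothing later overlaps Research Check-in either.
Planning Workshop starts after Budget Sync ends, so nothing later overlaps Budget Sync either.
Architecture Huddle starts before Planning Workshop ends → Planning Workshop and Architecture Huddle overlap.
Compliance Readout starts after Planning Workshop ends, so nothing later overlaps Planning Workshop either.
Compliance Readout starts exactly when Architecture Huddle ends (back-to-back, no overlap), so nothing later overlaps Architecture Huddle either.
Research Standup starts after Compliance Readout ends, so nothing later overlaps Compliance Readout either.
Sprint Call starts after Research Standup ends, so nothing later overlaps Research Standup either.
Design Session starts before Sprint Call ends → Sprint Call and Design Session overlap.

Architecture Huddle & Planning Workshop, Budget Sync & Research Check-in, Design Session & Sprint Call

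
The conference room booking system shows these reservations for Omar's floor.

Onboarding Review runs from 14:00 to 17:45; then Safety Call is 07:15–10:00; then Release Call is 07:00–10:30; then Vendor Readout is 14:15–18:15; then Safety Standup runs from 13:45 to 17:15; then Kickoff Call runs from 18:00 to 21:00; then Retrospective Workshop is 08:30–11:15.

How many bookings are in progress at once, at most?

Walk through starts and ends in time order (an end at T is processed before a start at T):
07:00 start Release Call → 1
07:15 start Safety Call → 2
08:30 start Retrospective Workshop → 3
10:00 end Safety Call → 2
10:30 end Release Call → 1
11:15 end Retrospective Workshop → 0
13:45 start Safety Standup → 1
14:00 start Onboarding Review → 2
14:15 start Vendor Readout → 3
17:15 end Safety Standup → 2
17:45 end Onboarding Review → 1
18:00 start Kickoff Call → 2
18:15 end Vendor Readout → 1
21:00 end Kickoff Call → 0
Peak is 3, at 08:30 (Release Call, Retrospective Workshop, Safety Call).

3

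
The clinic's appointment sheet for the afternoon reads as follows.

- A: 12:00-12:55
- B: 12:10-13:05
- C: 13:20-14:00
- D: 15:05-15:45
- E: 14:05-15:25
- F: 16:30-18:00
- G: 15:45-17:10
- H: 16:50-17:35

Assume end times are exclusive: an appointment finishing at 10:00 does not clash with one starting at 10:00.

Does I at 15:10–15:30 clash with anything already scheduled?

Yes — it overlaps D, E

A: ends 12:55 at or before I starts 15:10 → clear.
B: ends 13:05 at or before I starts 15:10 → clear.
C: ends 14:00 at or before I starts 15:10 → clear.
E: starts 14:05 before I ends 15:30, and ends 15:25 after I starts 15:10 → overlap.
D: starts 15:05 before I ends 15:30, and ends 15:45 after I starts 15:10 → overlap.
G: starts 15:45 at or after I ends 15:30 → clear.
F: starts 16:30 at or after I ends 15:30 → clear.
H: starts 16:50 at or after I ends 15:30 → clear.
I overlaps D, E.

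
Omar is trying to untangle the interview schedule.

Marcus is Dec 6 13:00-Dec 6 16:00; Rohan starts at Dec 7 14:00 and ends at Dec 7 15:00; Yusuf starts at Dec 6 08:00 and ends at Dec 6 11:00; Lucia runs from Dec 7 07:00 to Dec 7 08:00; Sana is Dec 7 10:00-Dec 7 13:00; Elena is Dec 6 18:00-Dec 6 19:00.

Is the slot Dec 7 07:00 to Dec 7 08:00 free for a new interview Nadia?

Yusuf: ends Dec 6 11:00 at or before Nadia starts Dec 7 07:00 → clear.
Marcus: ends Dec 6 16:00 at or before Nadia starts Dec 7 07:00 → clear.
Elena: ends Dec 6 19:00 at or before Nadia starts Dec 7 07:00 → clear.
Lucia: starts Dec 7 07:00 before Nadia ends Dec 7 08:00, and ends Dec 7 08:00 after Nadia starts Dec 7 07:00 → overlap.
Sana: starts Dec 7 10:00 at or after Nadia ends Dec 7 08:00 → clear.
Rohan: starts Dec 7 14:00 at or after Nadia ends Dec 7 08:00 → clear.
Nadia overlaps Lucia.

No — it overlaps Lucia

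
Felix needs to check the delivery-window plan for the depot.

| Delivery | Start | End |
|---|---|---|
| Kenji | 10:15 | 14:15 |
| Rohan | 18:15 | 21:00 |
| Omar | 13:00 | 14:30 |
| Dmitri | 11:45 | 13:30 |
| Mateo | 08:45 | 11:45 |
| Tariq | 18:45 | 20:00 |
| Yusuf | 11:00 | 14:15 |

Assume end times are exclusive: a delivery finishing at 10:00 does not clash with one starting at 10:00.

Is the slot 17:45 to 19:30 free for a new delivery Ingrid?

Mateo: ends 11:45 at or before Ingrid starts 17:45 → clear.
Kenji: ends 14:15 at or before Ingrid starts 17:45 → clear.
Yusuf: ends 14:15 at or before Ingrid starts 17:45 → clear.
Dmitri: ends 13:30 at or before Ingrid starts 17:45 → clear.
Omar: ends 14:30 at or before Ingrid starts 17:45 → clear.
Rohan: starts 18:15 before Ingrid ends 19:30, and ends 21:00 after Ingrid starts 17:45 → overlap.
Tariq: starts 18:45 before Ingrid ends 19:30, and ends 20:00 after Ingrid starts 17:45 → overlap.
Ingrid overlaps Tariq, Rohan.

No — it overlaps Rohan, Tariq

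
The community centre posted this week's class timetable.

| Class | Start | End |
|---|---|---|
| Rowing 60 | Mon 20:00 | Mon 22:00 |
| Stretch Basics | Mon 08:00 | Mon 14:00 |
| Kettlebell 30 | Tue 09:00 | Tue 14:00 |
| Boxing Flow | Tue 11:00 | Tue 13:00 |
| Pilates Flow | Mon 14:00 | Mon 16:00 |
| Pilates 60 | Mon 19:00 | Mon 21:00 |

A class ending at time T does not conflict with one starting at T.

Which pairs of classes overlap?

Sorted by start: Stretch Basics, Pilates Flow, Pilates 60, Rowing 60, Kettlebell 30, Boxing Flow.
Pilates Flow starts exactly when Stretch Basics ends (back-to-back, no overlap); Stretch Basics is clear from here.
Pilates 60 starts after Pilates Flow ends; Pilates Flow is clear from here.
Rowing 60 starts before Pilates 60 ends → Pilates 60 and Rowing 60 overlap.
Kettlebell 30 starts after Pilates 60 ends; Pilates 60 is clear from here.
Kettlebell 30 starts after Rowing 60 ends; Rowing 60 is clear from here.
Boxing Flow starts before Kettlebell 30 ends → Kettlebell 30 and Boxing Flow overlap.

Boxing Flow & Kettlebell 30, Pilates 60 & Rowing 60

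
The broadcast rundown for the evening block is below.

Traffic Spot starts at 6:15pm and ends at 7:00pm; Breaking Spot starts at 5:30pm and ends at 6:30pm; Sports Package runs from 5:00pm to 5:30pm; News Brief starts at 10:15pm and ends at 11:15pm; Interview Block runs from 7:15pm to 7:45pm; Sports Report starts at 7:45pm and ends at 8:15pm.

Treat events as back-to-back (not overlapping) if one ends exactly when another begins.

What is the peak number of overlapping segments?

Sort all start/end points and keep a running count:
5:00pm start Sports Package → 1
5:30pm end Sports Package → 0
5:30pm start Breaking Spot → 1
6:15pm start Traffic Spot → 2
6:30pm end Breaking Spot → 1
7:00pm end Traffic Spot → 0
7:15pm start Interview Block → 1
7:45pm end Interview Block → 0
7:45pm start Sports Report → 1
8:15pm end Sports Report → 0
10:15pm start News Brief → 1
11:15pm end News Brief → 0
Peak is 2, at 6:15pm (Breaking Spot, Traffic Spot).

2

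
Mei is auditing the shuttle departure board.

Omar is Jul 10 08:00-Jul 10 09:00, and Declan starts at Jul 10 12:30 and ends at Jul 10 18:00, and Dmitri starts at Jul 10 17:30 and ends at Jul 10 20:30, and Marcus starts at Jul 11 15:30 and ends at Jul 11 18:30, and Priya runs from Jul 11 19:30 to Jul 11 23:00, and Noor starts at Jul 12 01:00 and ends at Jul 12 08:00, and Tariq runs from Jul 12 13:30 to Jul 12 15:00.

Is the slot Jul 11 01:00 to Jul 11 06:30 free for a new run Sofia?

Omar: ends Jul 10 09:00 at or before Sofia starts Jul 11 01:00 → clear.
Declan: ends Jul 10 18:00 at or before Sofia starts Jul 11 01:00 → clear.
Dmitri: ends Jul 10 20:30 at or before Sofia starts Jul 11 01:00 → clear.
Marcus: starts Jul 11 15:30 at or after Sofia ends Jul 11 06:30 → clear.
Priya: starts Jul 11 19:30 at or after Sofia ends Jul 11 06:30 → clear.
Noor: starts Jul 12 01:00 at or after Sofia ends Jul 11 06:30 → clear.
Tariq: starts Jul 12 13:30 at or after Sofia ends Jul 11 06:30 → clear.

Yes — the slot is free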